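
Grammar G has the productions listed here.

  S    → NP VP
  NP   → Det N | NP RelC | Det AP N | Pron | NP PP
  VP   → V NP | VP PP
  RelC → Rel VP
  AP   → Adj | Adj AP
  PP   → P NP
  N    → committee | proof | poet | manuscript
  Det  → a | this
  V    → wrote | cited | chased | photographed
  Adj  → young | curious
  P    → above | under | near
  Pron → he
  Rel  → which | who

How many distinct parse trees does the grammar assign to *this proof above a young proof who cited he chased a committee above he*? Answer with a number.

Two of the 4 distinct bracketings:
[S [NP [NP [NP [Det this] [N proof]] [PP [P above] [NP [Det a] [AP [Adj young]] [N proof]]]] [RelC [Rel who] [VP [V cited] [NP [Pron he]]]]] [VP [V chased] [NP [NP [Det a] [N committee]] [PP [P above] [NP [Pron he]]]]]]
[S [NP [NP [NP [Det this] [N proof]] [PP [P above] [NP [Det a] [AP [Adj young]] [N proof]]]] [RelC [Rel who] [VP [V cited] [NP [Pron he]]]]] [VP [VP [V chased] [NP [Det a] [N committee]]] [PP [P above] [NP [Pron he]]]]]
The difference turns on whether VP → VP PP is used at the relevant span, versus an alternative expansion of VP.

4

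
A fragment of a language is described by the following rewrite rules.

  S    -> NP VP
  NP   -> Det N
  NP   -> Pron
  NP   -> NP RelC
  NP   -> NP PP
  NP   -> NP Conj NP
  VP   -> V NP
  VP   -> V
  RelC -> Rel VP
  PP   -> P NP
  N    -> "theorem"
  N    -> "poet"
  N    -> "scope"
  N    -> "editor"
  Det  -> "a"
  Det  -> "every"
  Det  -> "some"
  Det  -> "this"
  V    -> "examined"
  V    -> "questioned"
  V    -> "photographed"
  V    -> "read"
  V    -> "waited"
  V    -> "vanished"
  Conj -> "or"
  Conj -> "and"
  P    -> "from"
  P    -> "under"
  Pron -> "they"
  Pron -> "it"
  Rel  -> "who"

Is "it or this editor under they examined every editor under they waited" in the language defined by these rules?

Ungrammatical

For S → NP VP, every NP-prefix leaves a non-VP remainder: after 'it' the remainder is not a VP; after 'it or this editor' the remainder is not a VP; after 'it or this editor under they' the remainder is not a VP.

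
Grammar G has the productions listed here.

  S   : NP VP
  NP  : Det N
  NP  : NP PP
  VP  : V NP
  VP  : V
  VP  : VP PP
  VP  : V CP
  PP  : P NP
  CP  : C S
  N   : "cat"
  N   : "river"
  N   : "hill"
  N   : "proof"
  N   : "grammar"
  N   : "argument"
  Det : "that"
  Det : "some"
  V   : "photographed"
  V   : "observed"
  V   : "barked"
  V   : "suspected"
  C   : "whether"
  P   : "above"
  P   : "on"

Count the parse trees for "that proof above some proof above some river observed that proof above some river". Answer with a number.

Two of the 4 distinct bracketings:
[S [NP [NP [Det that] [N proof]] [PP [P above] [NP [NP [Det some] [N proof]] [PP [P above] [NP [Det some] [N river]]]]]] [VP [V observed] [NP [NP [Det that] [N proof]] [PP [P above] [NP [Det some] [N river]]]]]]
[S [NP [NP [Det that] [N proof]] [PP [P above] [NP [NP [Det some] [N proof]] [PP [P above] [NP [Det some] [N river]]]]]] [VP [VP [V observed] [NP [Det that] [N proof]]] [PP [P above] [NP [Det some] [N river]]]]]
The difference turns on whether VP → VP PP is used at the relevant span, versus an alternative expansion of VP.

4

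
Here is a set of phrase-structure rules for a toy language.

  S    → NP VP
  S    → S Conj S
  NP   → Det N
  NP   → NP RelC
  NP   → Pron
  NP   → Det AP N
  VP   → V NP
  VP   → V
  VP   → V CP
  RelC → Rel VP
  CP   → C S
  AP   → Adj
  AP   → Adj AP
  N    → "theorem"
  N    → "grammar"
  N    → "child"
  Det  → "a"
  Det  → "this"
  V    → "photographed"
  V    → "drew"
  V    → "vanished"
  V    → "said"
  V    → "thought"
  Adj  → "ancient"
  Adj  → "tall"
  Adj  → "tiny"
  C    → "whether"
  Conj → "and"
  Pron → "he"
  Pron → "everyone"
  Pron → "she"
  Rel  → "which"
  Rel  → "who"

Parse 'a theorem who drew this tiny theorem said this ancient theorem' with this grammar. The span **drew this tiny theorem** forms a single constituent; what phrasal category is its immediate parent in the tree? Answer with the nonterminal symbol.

S
  NP
    NP
      Det: a
      N: theorem
    RelC
      Rel: who
      VP
        V: drew
        NP
          Det: this
          AP
            Adj: tiny
          N: theorem
  VP
    V: said
    NP
      Det: this
      AP
        Adj: ancient
      N: theorem
The span 'drew this tiny theorem' is the VP node built by VP → V NP.
Its mother is the RelC built by RelC → Rel VP.

RelC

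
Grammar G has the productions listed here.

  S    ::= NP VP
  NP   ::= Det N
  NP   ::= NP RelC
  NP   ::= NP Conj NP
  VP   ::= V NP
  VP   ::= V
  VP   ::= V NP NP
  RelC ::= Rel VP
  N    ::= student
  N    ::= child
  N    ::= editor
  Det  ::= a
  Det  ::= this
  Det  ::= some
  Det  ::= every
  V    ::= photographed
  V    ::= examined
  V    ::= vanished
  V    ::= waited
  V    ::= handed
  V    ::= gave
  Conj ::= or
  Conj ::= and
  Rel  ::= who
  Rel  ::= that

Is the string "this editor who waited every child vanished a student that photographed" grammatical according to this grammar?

Grammatical

S
  NP
    NP
      Det: this
      N: editor
    RelC
      Rel: who
      VP
        V: waited
        NP
          Det: every
          N: child
  VP
    V: vanished
    NP
      NP
        Det: a
        N: student
      RelC
        Rel: that
        VP
          V: photographed
Each bracket corresponds to one application of a listed rule, so the string is derivable from S.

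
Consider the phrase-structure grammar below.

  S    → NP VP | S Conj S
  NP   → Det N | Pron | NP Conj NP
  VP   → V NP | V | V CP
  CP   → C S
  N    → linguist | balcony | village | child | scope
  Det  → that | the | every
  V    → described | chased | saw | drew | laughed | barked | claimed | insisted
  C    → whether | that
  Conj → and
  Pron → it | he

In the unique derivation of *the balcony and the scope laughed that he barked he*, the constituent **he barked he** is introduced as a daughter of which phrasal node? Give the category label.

S
  NP
    NP
      Det: the
      N: balcony
    Conj: and
    NP
      Det: the
      N: scope
  VP
    V: laughed
    CP
      C: that
      S
        NP
          Pron: he
        VP
          V: barked
          NP
            Pron: he
The span 'he barked he' is the S node built by S → NP VP.
Its mother is the CP built by CP → C S.

CP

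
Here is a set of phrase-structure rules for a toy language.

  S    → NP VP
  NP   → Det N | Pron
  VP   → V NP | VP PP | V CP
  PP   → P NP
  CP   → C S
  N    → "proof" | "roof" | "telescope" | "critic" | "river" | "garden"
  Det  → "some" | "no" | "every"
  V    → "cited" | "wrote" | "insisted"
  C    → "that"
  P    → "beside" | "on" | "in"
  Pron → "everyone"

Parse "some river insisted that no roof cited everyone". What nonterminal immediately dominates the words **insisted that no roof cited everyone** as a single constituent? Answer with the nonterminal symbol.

VP

S
  NP
    Det: some
    N: river
  VP
    V: insisted
    CP
      C: that
      S
        NP
          Det: no
          N: roof
        VP
          V: cited
          NP
            Pron: everyone
The span 'insisted that no roof cited everyone' is the VP node built by VP → V CP.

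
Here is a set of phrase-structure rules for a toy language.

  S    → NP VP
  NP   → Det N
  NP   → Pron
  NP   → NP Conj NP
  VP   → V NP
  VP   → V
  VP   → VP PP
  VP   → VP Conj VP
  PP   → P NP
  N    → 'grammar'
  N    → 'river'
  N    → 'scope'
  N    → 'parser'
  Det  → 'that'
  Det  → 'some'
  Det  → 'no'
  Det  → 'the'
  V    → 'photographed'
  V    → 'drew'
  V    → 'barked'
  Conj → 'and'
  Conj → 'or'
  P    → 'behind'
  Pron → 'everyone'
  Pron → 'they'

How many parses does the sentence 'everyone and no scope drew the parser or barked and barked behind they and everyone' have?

5

Two of the 5 distinct bracketings:
[S [NP [NP [Pron everyone]] [Conj and] [NP [Det no] [N scope]]] [VP [VP [VP [V drew] [NP [Det the] [N parser]]] [Conj or] [VP [VP [V barked]] [Conj and] [VP [V barked]]]] [PP [P behind] [NP [NP [Pron they]] [Conj and] [NP [Pron everyone]]]]]]
[S [NP [NP [Pron everyone]] [Conj and] [NP [Det no] [N scope]]] [VP [VP [VP [VP [V drew] [NP [Det the] [N parser]]] [Conj or] [VP [V barked]]] [Conj and] [VP [V barked]]] [PP [P behind] [NP [NP [Pron they]] [Conj and] [NP [Pron everyone]]]]]]
The trees differ in how a recursive rule is bracketed over the same span.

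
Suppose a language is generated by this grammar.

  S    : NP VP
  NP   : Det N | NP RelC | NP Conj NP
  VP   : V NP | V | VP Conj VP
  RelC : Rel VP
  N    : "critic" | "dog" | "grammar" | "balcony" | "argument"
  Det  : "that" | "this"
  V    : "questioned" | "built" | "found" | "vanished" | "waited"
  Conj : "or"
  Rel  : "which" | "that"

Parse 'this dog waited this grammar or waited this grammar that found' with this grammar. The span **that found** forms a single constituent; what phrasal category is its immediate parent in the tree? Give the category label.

[S [NP [Det this] [N dog]] [VP [VP [V waited] [NP [Det this] [N grammar]]] [Conj or] [VP [V waited] [NP [NP [Det this] [N grammar]] [RelC [Rel that] [VP [V found]]]]]]]
The span 'that found' is the RelC node built by RelC → Rel VP.
Its mother is the NP built by NP → NP RelC.

NP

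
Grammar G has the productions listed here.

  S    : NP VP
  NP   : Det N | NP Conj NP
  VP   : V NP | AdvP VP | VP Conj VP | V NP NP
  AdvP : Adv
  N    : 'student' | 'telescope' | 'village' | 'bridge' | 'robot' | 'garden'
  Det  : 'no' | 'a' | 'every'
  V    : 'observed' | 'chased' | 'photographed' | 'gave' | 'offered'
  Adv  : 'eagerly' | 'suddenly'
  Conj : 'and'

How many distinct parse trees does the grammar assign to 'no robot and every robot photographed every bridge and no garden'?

1

[S [NP [NP [Det no] [N robot]] [Conj and] [NP [Det every] [N robot]]] [VP [V photographed] [NP [NP [Det every] [N bridge]] [Conj and] [NP [Det no] [N garden]]]]]
No rule offers an alternative attachment or grouping for any span, so this is the only derivation.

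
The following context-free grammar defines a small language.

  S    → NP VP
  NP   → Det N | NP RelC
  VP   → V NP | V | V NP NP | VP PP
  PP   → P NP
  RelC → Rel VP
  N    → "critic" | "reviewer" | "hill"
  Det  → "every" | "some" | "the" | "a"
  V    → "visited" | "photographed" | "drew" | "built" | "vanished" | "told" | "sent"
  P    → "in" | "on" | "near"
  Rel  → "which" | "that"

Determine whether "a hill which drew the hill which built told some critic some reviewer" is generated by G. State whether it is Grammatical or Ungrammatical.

S
  NP
    NP
      Det: a
      N: hill
    RelC
      Rel: which
      VP
        V: drew
        NP
          NP
            Det: the
            N: hill
          RelC
            Rel: which
            VP
              V: built
  VP
    V: told
    NP
      Det: some
      N: critic
    NP
      Det: some
      N: reviewer
The bracketing above is licensed at every node by one of the given productions, with S at the root.

Grammatical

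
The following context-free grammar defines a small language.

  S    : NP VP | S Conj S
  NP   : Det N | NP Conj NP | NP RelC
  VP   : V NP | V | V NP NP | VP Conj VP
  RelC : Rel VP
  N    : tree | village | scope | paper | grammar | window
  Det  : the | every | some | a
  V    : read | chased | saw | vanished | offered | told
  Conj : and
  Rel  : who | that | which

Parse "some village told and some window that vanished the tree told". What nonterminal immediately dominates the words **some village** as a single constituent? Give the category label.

NP

S
  S
    NP
      Det: some
      N: village
    VP
      V: told
  Conj: and
  S
    NP
      NP
        Det: some
        N: window
      RelC
        Rel: that
        VP
          V: vanished
          NP
            Det: the
            N: tree
    VP
      V: told
The span 'some village' is the NP node built by NP → Det N.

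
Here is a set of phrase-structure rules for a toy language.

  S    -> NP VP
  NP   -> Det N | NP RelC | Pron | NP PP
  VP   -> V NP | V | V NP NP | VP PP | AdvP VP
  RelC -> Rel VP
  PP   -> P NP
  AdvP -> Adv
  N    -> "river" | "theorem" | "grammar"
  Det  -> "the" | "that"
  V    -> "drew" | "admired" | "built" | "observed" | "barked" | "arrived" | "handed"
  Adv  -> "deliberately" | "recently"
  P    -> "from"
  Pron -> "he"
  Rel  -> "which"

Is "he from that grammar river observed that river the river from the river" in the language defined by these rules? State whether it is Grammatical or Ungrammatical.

An N word can never sit immediately before an N word in any string this grammar generates, so the substring 'grammar river' rules out a derivation.

Ungrammatical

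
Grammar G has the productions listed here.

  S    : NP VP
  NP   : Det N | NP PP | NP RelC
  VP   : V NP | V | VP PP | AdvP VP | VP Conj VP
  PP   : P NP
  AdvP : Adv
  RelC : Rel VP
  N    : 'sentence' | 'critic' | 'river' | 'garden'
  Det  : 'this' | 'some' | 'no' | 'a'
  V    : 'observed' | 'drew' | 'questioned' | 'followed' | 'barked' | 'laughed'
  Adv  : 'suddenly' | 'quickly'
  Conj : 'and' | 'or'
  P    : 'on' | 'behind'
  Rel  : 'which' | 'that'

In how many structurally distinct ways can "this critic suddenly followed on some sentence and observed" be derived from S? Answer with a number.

3

Two of the 3 distinct bracketings:
[S [NP [Det this] [N critic]] [VP [AdvP [Adv suddenly]] [VP [VP [VP [V followed]] [PP [P on] [NP [Det some] [N sentence]]]] [Conj and] [VP [V observed]]]]]
[S [NP [Det this] [N critic]] [VP [VP [VP [AdvP [Adv suddenly]] [VP [V followed]]] [PP [P on] [NP [Det some] [N sentence]]]] [Conj and] [VP [V observed]]]]
The trees differ in how a recursive rule is bracketed over the same span.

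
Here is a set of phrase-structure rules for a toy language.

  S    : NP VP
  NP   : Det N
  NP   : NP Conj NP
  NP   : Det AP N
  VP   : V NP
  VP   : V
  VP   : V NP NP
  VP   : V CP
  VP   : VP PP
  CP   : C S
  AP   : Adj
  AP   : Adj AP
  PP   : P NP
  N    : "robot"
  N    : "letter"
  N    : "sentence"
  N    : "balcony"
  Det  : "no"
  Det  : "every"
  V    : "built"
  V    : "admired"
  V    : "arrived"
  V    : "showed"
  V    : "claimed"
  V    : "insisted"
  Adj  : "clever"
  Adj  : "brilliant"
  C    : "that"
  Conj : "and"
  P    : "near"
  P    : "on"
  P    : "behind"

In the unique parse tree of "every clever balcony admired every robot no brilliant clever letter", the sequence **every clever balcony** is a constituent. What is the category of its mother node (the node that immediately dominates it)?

S
  NP
    Det: every
    AP
      Adj: clever
    N: balcony
  VP
    V: admired
    NP
      Det: every
      N: robot
    NP
      Det: no
      AP
        Adj: brilliant
        AP
          Adj: clever
      N: letter
The span 'every clever balcony' is the NP node built by NP → Det AP N.
Its mother is the S built by S → NP VP.

S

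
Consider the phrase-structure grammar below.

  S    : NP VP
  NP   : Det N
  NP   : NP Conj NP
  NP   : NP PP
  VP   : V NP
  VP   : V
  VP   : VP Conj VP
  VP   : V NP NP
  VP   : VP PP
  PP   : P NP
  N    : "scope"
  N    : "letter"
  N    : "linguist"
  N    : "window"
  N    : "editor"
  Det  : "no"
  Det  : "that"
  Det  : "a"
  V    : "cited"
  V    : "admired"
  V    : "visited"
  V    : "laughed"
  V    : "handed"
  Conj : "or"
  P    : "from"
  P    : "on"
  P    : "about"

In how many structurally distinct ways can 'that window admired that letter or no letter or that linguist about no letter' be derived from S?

Two of the 7 distinct bracketings:
[S [NP [Det that] [N window]] [VP [V admired] [NP [NP [Det that] [N letter]] [Conj or] [NP [NP [Det no] [N letter]] [Conj or] [NP [NP [Det that] [N linguist]] [PP [P about] [NP [Det no] [N letter]]]]]]]]
[S [NP [Det that] [N window]] [VP [V admired] [NP [NP [Det that] [N letter]] [Conj or] [NP [NP [NP [Det no] [N letter]] [Conj or] [NP [Det that] [N linguist]]] [PP [P about] [NP [Det no] [N letter]]]]]]]
The trees differ in how a recursive rule is bracketed over the same span.

7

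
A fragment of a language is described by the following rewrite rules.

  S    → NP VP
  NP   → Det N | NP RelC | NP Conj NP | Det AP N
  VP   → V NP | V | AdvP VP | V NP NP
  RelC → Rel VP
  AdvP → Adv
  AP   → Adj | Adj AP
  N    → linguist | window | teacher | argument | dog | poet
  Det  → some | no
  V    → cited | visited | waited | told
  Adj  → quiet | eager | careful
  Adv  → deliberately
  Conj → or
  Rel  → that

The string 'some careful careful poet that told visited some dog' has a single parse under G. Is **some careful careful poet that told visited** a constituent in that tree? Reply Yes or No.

No

[S [NP [NP [Det some] [AP [Adj careful] [AP [Adj careful]]] [N poet]] [RelC [Rel that] [VP [V told]]]] [VP [V visited] [NP [Det some] [N dog]]]]
The smallest constituent containing 'some careful careful poet that told visited' is the S spanning 'some careful careful poet that told visited some dog'; no single node in the tree dominates exactly the given words.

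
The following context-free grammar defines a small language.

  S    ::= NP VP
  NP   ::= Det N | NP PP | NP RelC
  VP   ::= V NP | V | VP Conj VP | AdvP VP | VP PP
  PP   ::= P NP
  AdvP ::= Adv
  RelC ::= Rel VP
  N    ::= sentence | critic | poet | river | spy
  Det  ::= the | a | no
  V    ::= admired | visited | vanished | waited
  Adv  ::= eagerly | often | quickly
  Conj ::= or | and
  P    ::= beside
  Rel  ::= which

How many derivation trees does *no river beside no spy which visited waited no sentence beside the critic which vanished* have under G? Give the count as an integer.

6

Two of the 6 distinct bracketings:
[S [NP [NP [Det no] [N river]] [PP [P beside] [NP [NP [Det no] [N spy]] [RelC [Rel which] [VP [V visited]]]]]] [VP [V waited] [NP [NP [Det no] [N sentence]] [PP [P beside] [NP [NP [Det the] [N critic]] [RelC [Rel which] [VP [V vanished]]]]]]]]
[S [NP [NP [Det no] [N river]] [PP [P beside] [NP [NP [Det no] [N spy]] [RelC [Rel which] [VP [V visited]]]]]] [VP [V waited] [NP [NP [NP [Det no] [N sentence]] [PP [P beside] [NP [Det the] [N critic]]]] [RelC [Rel which] [VP [V vanished]]]]]]
The trees differ in how a recursive rule is bracketed over the same span.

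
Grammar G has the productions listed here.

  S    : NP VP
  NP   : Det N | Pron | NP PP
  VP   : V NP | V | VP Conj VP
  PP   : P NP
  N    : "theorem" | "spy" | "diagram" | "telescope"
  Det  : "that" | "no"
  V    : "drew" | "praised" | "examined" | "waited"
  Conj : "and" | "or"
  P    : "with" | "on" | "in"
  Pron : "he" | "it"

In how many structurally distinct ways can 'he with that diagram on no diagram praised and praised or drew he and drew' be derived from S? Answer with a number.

10

Two of the 10 distinct bracketings:
[S [NP [NP [Pron he]] [PP [P with] [NP [NP [Det that] [N diagram]] [PP [P on] [NP [Det no] [N diagram]]]]]] [VP [VP [V praised]] [Conj and] [VP [VP [V praised]] [Conj or] [VP [VP [V drew] [NP [Pron he]]] [Conj and] [VP [V drew]]]]]]
[S [NP [NP [Pron he]] [PP [P with] [NP [NP [Det that] [N diagram]] [PP [P on] [NP [Det no] [N diagram]]]]]] [VP [VP [V praised]] [Conj and] [VP [VP [VP [V praised]] [Conj or] [VP [V drew] [NP [Pron he]]]] [Conj and] [VP [V drew]]]]]
The trees differ in how a recursive rule is bracketed over the same span.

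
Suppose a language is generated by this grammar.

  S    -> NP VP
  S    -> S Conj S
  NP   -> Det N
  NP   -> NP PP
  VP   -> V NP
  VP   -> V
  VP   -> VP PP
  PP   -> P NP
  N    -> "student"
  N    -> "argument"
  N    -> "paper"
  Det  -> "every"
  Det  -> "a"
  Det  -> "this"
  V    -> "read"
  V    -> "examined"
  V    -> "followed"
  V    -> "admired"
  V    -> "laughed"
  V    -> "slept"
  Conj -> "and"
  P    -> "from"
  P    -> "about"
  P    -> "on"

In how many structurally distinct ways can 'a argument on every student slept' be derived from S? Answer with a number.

[S [NP [NP [Det a] [N argument]] [PP [P on] [NP [Det every] [N student]]]] [VP [V slept]]]
No rule offers an alternative attachment or grouping for any span, so this is the only derivation.

1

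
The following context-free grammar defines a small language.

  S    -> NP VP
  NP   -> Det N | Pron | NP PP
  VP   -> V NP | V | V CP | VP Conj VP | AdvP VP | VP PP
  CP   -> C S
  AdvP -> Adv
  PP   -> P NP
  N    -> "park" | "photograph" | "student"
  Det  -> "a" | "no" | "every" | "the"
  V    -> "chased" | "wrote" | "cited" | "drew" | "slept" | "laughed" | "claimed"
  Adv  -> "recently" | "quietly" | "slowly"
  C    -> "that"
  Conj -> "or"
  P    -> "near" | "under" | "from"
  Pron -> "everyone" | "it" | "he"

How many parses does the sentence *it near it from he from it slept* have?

Two of the 5 distinct bracketings:
[S [NP [NP [Pron it]] [PP [P near] [NP [NP [Pron it]] [PP [P from] [NP [NP [Pron he]] [PP [P from] [NP [Pron it]]]]]]]] [VP [V slept]]]
[S [NP [NP [Pron it]] [PP [P near] [NP [NP [NP [Pron it]] [PP [P from] [NP [Pron he]]]] [PP [P from] [NP [Pron it]]]]]] [VP [V slept]]]
The trees differ in how a recursive rule is bracketed over the same span.

5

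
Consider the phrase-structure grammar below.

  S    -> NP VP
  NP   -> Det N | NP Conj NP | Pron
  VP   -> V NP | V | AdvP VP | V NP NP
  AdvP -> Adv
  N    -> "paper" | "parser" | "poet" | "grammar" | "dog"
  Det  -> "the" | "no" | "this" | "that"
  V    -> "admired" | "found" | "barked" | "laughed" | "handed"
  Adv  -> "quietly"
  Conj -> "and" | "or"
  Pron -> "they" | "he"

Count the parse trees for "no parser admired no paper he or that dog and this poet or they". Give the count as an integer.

Two of the 5 distinct bracketings:
[S [NP [Det no] [N parser]] [VP [V admired] [NP [Det no] [N paper]] [NP [NP [Pron he]] [Conj or] [NP [NP [Det that] [N dog]] [Conj and] [NP [NP [Det this] [N poet]] [Conj or] [NP [Pron they]]]]]]]
[S [NP [Det no] [N parser]] [VP [V admired] [NP [Det no] [N paper]] [NP [NP [Pron he]] [Conj or] [NP [NP [NP [Det that] [N dog]] [Conj and] [NP [Det this] [N poet]]] [Conj or] [NP [Pron they]]]]]]
The trees differ in how a recursive rule is bracketed over the same span.

5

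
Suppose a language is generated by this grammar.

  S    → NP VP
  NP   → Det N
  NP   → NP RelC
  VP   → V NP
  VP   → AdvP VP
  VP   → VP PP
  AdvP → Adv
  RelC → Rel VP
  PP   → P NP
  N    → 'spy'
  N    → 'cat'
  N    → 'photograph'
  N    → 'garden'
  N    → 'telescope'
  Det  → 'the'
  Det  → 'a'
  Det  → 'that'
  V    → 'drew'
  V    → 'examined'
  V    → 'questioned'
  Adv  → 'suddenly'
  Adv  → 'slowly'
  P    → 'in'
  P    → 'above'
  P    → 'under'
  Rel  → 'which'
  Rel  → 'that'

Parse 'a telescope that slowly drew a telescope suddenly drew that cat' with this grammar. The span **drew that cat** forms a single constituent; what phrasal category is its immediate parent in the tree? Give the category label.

[S [NP [NP [Det a] [N telescope]] [RelC [Rel that] [VP [AdvP [Adv slowly]] [VP [V drew] [NP [Det a] [N telescope]]]]]] [VP [AdvP [Adv suddenly]] [VP [V drew] [NP [Det that] [N cat]]]]]
The span 'drew that cat' is the VP node built by VP → V NP.
Its mother is the VP built by VP → AdvP VP.

VP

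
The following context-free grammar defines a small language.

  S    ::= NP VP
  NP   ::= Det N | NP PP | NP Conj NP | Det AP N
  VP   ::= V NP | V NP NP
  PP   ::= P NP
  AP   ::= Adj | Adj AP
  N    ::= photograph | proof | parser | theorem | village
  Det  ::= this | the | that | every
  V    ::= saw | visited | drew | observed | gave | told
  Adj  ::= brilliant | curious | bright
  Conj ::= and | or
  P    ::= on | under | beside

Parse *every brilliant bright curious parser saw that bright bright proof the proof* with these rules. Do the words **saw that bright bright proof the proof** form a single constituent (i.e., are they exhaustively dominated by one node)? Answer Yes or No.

[S [NP [Det every] [AP [Adj brilliant] [AP [Adj bright] [AP [Adj curious]]]] [N parser]] [VP [V saw] [NP [Det that] [AP [Adj bright] [AP [Adj bright]]] [N proof]] [NP [Det the] [N proof]]]]
The words 'saw that bright bright proof the proof' are exhaustively dominated by a single VP node (built by VP → V NP NP), so they form a constituent.

Yes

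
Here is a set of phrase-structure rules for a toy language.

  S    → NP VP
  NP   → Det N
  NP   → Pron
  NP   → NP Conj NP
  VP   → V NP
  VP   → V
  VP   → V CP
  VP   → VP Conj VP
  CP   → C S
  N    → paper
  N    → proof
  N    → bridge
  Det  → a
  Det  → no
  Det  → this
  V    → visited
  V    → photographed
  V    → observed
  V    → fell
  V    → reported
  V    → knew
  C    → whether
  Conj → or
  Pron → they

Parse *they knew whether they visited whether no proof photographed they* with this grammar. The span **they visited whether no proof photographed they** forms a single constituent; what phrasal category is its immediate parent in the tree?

CP

S
  NP
    Pron: they
  VP
    V: knew
    CP
      C: whether
      S
        NP
          Pron: they
        VP
          V: visited
          CP
            C: whether
            S
              NP
                Det: no
                N: proof
              VP
                V: photographed
                NP
                  Pron: they
The span 'they visited whether no proof photographed they' is the S node built by S → NP VP.
Its mother is the CP built by CP → C S.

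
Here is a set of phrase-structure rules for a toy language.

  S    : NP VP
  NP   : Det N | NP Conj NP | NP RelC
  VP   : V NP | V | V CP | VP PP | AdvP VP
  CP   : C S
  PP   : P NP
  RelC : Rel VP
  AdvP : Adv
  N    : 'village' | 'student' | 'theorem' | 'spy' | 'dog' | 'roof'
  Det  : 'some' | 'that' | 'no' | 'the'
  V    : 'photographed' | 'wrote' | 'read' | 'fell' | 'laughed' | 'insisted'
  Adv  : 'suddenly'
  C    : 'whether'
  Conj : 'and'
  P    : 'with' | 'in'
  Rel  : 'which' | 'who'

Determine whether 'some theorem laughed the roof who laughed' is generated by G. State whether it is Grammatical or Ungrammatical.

[S [NP [Det some] [N theorem]] [VP [V laughed] [NP [NP [Det the] [N roof]] [RelC [Rel who] [VP [V laughed]]]]]]
Every word is introduced by a lexical rule and the phrasal rules combine the resulting categories into a single S.

Grammatical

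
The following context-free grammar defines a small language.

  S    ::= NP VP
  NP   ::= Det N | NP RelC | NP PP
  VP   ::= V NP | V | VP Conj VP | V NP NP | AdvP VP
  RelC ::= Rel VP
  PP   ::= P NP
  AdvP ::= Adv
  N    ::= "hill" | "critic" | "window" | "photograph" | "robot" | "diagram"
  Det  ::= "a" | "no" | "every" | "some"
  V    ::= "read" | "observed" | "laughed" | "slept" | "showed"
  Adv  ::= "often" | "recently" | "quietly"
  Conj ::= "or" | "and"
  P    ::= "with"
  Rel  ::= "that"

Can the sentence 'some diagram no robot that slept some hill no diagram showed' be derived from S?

Ungrammatical

For S → NP VP, the only prefix that parses as NP is 'some diagram', but the remainder 'no robot that slept some hill no diagram showed' is not a VP under these rules.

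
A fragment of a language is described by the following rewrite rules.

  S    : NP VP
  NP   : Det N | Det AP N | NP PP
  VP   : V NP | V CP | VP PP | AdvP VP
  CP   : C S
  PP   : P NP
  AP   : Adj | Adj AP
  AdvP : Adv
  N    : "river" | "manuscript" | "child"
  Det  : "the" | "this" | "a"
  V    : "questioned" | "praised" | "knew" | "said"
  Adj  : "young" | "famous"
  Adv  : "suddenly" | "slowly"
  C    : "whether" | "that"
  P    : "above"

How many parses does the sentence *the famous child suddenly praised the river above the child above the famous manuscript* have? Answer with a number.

Two of the 9 distinct bracketings:
[S [NP [Det the] [AP [Adj famous]] [N child]] [VP [VP [AdvP [Adv suddenly]] [VP [V praised] [NP [Det the] [N river]]]] [PP [P above] [NP [NP [Det the] [N child]] [PP [P above] [NP [Det the] [AP [Adj famous]] [N manuscript]]]]]]]
[S [NP [Det the] [AP [Adj famous]] [N child]] [VP [VP [VP [AdvP [Adv suddenly]] [VP [V praised] [NP [Det the] [N river]]]] [PP [P above] [NP [Det the] [N child]]]] [PP [P above] [NP [Det the] [AP [Adj famous]] [N manuscript]]]]]
The difference turns on whether NP → NP PP is used at the relevant span, versus an alternative expansion of NP.

9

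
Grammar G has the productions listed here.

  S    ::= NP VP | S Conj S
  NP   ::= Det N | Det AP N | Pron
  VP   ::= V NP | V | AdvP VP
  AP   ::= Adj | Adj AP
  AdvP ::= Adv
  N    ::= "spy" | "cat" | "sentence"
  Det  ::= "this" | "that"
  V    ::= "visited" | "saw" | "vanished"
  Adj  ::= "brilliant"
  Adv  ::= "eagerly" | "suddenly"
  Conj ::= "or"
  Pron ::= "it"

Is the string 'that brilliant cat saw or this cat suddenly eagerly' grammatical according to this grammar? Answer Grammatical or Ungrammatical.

For S → NP VP, the only prefix that parses as NP is 'that brilliant cat', but the remainder 'saw or this cat suddenly eagerly' is not a VP under these rules. The alternative S rule S → S Conj S likewise has no satisfying split.

Ungrammatical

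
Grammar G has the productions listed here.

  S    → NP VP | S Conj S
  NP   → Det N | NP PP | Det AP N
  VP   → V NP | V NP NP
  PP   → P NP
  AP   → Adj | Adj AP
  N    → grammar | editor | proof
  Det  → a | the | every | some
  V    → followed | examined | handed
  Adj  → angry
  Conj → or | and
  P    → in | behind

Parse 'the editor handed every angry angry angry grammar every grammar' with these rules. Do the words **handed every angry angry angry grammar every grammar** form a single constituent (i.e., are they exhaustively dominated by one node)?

[S [NP [Det the] [N editor]] [VP [V handed] [NP [Det every] [AP [Adj angry] [AP [Adj angry] [AP [Adj angry]]]] [N grammar]] [NP [Det every] [N grammar]]]]
The words 'handed every angry angry angry grammar every grammar' are exhaustively dominated by a single VP node (built by VP → V NP NP), so they form a constituent.

Yes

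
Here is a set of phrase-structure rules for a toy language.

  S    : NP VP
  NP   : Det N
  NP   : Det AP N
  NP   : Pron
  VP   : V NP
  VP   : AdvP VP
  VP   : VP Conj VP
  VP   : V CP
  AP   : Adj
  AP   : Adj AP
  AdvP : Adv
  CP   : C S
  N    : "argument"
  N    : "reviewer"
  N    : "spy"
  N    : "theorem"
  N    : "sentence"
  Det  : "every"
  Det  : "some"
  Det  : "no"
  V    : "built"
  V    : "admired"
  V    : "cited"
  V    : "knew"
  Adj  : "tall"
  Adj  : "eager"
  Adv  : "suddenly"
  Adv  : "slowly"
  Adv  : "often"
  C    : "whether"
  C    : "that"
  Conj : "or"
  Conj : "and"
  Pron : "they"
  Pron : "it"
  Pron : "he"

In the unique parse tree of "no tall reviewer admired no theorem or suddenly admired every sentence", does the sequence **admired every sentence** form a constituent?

[S [NP [Det no] [AP [Adj tall]] [N reviewer]] [VP [VP [V admired] [NP [Det no] [N theorem]]] [Conj or] [VP [AdvP [Adv suddenly]] [VP [V admired] [NP [Det every] [N sentence]]]]]]
The words 'admired every sentence' are exhaustively dominated by a single VP node (built by VP → V NP), so they form a constituent.

Yes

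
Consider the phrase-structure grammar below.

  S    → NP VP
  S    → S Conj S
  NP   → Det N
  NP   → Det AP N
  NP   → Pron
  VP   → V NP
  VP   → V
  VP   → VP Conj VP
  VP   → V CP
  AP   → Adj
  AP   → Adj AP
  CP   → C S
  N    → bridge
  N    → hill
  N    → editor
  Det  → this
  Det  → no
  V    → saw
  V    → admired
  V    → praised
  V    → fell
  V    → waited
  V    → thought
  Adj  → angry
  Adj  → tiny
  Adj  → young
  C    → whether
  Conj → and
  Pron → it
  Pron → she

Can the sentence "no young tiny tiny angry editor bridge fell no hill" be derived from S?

An N word can never sit immediately before an N word in any string this grammar generates, so the substring 'editor bridge' rules out a derivation.

Ungrammatical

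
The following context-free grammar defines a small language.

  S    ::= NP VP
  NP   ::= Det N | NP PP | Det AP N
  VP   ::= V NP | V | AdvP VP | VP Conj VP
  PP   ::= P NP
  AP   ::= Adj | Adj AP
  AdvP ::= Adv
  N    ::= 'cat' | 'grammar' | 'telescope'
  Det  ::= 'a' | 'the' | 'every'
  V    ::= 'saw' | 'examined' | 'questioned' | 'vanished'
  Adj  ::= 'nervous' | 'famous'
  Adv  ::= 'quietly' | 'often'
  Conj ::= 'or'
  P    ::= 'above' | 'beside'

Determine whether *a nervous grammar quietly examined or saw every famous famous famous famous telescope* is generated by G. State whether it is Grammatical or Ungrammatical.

Grammatical

S
  NP
    Det: a
    AP
      Adj: nervous
    N: grammar
  VP
    AdvP
      Adv: quietly
    VP
      VP
        V: examined
      Conj: or
      VP
        V: saw
        NP
          Det: every
          AP
            Adj: famous
            AP
              Adj: famous
              AP
                Adj: famous
                AP
                  Adj: famous
          N: telescope
The bracketing above is licensed at every node by one of the given productions, with S at the root.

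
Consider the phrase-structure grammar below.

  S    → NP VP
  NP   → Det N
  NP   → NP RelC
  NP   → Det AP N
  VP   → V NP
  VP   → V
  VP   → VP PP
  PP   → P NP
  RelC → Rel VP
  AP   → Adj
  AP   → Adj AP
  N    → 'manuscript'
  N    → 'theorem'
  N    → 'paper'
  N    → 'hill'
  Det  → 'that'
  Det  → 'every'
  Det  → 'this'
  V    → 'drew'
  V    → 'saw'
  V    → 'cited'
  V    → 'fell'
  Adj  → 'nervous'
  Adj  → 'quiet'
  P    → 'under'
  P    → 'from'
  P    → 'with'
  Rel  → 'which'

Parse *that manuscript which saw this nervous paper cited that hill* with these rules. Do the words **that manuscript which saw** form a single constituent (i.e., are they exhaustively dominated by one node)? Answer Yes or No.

[S [NP [NP [Det that] [N manuscript]] [RelC [Rel which] [VP [V saw] [NP [Det this] [AP [Adj nervous]] [N paper]]]]] [VP [V cited] [NP [Det that] [N hill]]]]
The smallest constituent containing 'that manuscript which saw' is the NP spanning 'that manuscript which saw this nervous paper'; no single node in the tree dominates exactly the given words.

No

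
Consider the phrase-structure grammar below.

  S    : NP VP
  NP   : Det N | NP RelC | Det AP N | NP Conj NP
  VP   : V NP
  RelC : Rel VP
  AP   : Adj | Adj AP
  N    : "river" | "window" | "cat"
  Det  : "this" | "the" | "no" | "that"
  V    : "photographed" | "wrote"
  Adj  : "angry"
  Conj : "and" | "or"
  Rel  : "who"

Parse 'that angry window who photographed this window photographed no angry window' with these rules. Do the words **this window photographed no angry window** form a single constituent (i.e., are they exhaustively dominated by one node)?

[S [NP [NP [Det that] [AP [Adj angry]] [N window]] [RelC [Rel who] [VP [V photographed] [NP [Det this] [N window]]]]] [VP [V photographed] [NP [Det no] [AP [Adj angry]] [N window]]]]
The smallest constituent containing 'this window photographed no angry window' is the S spanning 'that angry window who photographed this window photographed no angry window'; no single node in the tree dominates exactly the given words.

No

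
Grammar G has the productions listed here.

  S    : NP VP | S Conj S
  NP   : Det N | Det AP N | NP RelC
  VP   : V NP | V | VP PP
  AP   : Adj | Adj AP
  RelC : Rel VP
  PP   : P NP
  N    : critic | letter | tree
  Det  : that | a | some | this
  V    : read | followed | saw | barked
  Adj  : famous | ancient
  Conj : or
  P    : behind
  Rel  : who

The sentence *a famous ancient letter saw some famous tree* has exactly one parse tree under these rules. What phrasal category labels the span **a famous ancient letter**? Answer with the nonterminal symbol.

[S [NP [Det a] [AP [Adj famous] [AP [Adj ancient]]] [N letter]] [VP [V saw] [NP [Det some] [AP [Adj famous]] [N tree]]]]
The span 'a famous ancient letter' is the NP node built by NP → Det AP N.

NP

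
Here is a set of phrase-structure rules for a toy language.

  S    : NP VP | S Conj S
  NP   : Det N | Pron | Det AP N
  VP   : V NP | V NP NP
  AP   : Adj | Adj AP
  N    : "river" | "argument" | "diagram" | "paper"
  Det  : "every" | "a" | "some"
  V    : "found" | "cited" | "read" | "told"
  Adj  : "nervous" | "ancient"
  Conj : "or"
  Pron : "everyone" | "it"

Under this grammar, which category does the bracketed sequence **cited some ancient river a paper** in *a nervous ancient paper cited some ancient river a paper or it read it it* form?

S
  S
    NP
      Det: a
      AP
        Adj: nervous
        AP
          Adj: ancient
      N: paper
    VP
      V: cited
      NP
        Det: some
        AP
          Adj: ancient
        N: river
      NP
        Det: a
        N: paper
  Conj: or
  S
    NP
      Pron: it
    VP
      V: read
      NP
        Pron: it
      NP
        Pron: it
The span 'cited some ancient river a paper' is the VP node built by VP → V NP NP.

VP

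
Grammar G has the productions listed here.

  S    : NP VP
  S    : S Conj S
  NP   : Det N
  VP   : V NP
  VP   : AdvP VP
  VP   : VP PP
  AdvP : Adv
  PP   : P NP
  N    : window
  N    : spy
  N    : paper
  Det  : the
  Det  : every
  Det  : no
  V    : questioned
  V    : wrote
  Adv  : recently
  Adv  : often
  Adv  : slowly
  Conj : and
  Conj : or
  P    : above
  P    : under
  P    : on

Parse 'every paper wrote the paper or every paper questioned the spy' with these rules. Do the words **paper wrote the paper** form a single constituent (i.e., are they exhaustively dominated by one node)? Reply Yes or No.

No

[S [S [NP [Det every] [N paper]] [VP [V wrote] [NP [Det the] [N paper]]]] [Conj or] [S [NP [Det every] [N paper]] [VP [V questioned] [NP [Det the] [N spy]]]]]
The smallest constituent containing 'paper wrote the paper' is the S spanning 'every paper wrote the paper'; no single node in the tree dominates exactly the given words.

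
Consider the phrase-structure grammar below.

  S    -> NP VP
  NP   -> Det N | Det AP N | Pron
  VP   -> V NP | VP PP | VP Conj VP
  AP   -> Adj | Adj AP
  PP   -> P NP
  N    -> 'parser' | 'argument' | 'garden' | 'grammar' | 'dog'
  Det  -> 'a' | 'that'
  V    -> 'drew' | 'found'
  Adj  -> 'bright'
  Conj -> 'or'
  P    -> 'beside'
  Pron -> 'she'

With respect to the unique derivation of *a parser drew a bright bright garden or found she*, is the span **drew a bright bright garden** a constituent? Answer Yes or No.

[S [NP [Det a] [N parser]] [VP [VP [V drew] [NP [Det a] [AP [Adj bright] [AP [Adj bright]]] [N garden]]] [Conj or] [VP [V found] [NP [Pron she]]]]]
The words 'drew a bright bright garden' are exhaustively dominated by a single VP node (built by VP → V NP), so they form a constituent.

Yes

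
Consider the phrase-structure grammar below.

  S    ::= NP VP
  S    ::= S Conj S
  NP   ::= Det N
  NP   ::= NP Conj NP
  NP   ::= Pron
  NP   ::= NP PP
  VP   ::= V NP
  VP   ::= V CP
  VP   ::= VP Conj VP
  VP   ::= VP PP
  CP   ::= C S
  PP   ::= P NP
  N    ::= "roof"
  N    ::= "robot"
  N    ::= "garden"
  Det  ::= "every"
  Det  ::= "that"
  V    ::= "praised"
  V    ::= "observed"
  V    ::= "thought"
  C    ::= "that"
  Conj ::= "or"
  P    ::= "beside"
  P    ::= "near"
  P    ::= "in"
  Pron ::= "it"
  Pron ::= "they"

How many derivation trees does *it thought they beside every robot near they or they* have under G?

9

Two of the 9 distinct bracketings:
[S [NP [Pron it]] [VP [V thought] [NP [NP [NP [Pron they]] [PP [P beside] [NP [NP [Det every] [N robot]] [PP [P near] [NP [Pron they]]]]]] [Conj or] [NP [Pron they]]]]]
[S [NP [Pron it]] [VP [V thought] [NP [NP [NP [NP [Pron they]] [PP [P beside] [NP [Det every] [N robot]]]] [PP [P near] [NP [Pron they]]]] [Conj or] [NP [Pron they]]]]]
The trees differ in how a recursive rule is bracketed over the same span.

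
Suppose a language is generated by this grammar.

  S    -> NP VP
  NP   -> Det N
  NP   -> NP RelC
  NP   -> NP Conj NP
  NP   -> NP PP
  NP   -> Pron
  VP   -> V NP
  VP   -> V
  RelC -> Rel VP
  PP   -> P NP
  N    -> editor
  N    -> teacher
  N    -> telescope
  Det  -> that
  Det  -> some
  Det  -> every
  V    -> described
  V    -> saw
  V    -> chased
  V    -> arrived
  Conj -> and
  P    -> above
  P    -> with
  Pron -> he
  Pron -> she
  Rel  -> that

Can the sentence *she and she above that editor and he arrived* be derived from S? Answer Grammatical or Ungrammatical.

S
  NP
    NP
      Pron: she
    Conj: and
    NP
      NP
        NP
          Pron: she
        PP
          P: above
          NP
            Det: that
            N: editor
      Conj: and
      NP
        Pron: he
  VP
    V: arrived
The bracketing above is licensed at every node by one of the given productions, with S at the root.

Grammatical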